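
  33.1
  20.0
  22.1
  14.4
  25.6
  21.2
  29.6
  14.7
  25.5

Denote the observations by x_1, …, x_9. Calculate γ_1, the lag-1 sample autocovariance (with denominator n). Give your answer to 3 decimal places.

-15.057

Mean x̄ = (33.1 + 20.0 + 22.1 + 14.4 + 25.6 + 21.2 + 29.6 + 14.7 + 25.5)/9 = 22.9111
Σ_{t=1}^{8}(x_t−x̄)(x_{t+1}−x̄) = -135.5090
γ_1 = -135.5090 / 9 = -15.057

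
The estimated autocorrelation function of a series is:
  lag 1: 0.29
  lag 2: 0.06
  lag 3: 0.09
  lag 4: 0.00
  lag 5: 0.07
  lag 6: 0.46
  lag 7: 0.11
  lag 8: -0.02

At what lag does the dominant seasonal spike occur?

The largest autocorrelation is r_6 = 0.46; the remaining lags stay at or below 0.29. The elevated value at lag 1 (0.29), dropping to 0.06 at lag 2, reflects decaying short-term dependence rather than seasonality.
The dominant spike at lag 6 indicates a seasonal period of 6.

6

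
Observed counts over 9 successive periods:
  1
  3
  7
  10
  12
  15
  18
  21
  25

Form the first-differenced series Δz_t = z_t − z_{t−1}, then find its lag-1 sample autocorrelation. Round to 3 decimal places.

-0.250

First differences Δz: 2, 4, 3, 2, 3, 3, 3, 4
Mean of differences = 3.0000
Numerator Σ(Δz_t−Δz̄)(Δz_{t+1}−Δz̄) = -1.0000
Denominator Σ(Δz_t−Δz̄)² = 4.0000
r_1(Δz) = -1.0000 / 4.0000 = -0.250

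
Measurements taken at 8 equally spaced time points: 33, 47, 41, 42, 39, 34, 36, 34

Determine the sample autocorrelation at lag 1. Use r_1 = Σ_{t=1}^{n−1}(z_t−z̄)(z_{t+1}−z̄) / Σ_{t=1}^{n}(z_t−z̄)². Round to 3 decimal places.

0.043

Mean z̄ = (33 + 47 + 41 + 42 + 39 + 34 + 36 + 34)/8 = 38.2500
Σ(z_t−z̄)(z_{t+1}−z̄) = (-45.9375) + (24.0625) + (10.3125) + (2.8125) + (-3.1875) + (9.5625) + (9.5625) = 7.1875
Denominator Σ(z_t−z̄)² = 167.5000
r_1 = 7.1875 / 167.5000 = 0.043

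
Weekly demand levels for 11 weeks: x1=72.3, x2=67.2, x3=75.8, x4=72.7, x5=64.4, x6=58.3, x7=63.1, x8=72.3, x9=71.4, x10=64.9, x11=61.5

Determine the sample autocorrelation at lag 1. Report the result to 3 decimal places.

0.302

Mean x̄ = (72.3 + 67.2 + 75.8 + 72.7 + 64.4 + 58.3 + 63.1 + 72.3 + 71.4 + 64.9 + 61.5)/11 = 67.6273
Numerator Σ_{t=1}^{10}(x_t−x̄)(x_{t+1}−x̄) = 94.8229
Denominator Σ(x_t−x̄)² = 313.5018
r_1 = 94.8229 / 313.5018 = 0.302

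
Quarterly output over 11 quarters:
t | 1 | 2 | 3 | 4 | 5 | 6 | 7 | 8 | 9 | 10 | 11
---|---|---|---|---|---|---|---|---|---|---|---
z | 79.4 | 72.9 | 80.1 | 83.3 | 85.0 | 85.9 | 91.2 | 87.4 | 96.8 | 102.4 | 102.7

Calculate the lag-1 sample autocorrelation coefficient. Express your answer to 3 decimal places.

Mean z̄ = (79.4 + 72.9 + 80.1 + 83.3 + 85.0 + 85.9 + 91.2 + 87.4 + 96.8 + 102.4 + 102.7)/11 = 87.9182
Numerator Σ_{t=1}^{10}(z_t−z̄)(z_{t+1}−z̄) = 630.5806
Denominator Σ(z_t−z̄)² = 911.2964
r_1 = 630.5806 / 911.2964 = 0.692

0.692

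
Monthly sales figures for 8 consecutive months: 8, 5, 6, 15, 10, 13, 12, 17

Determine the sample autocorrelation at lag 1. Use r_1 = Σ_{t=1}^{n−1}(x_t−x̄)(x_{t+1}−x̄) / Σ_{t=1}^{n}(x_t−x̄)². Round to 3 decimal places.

0.225

Mean x̄ = (8 + 5 + 6 + 15 + 10 + 13 + 12 + 17)/8 = 10.7500
Σ(x_t−x̄)(x_{t+1}−x̄) = (15.8125) + (27.3125) + (-20.1875) + (-3.1875) + (-1.6875) + (2.8125) + (7.8125) = 28.6875
Denominator Σ(x_t−x̄)² = 127.5000
r_1 = 28.6875 / 127.5000 = 0.225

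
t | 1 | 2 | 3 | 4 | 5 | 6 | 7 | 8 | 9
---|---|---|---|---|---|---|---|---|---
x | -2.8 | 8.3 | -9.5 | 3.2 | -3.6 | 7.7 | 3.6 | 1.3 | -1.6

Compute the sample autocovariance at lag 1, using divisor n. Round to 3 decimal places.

-16.668

Mean x̄ = (-2.8 + 8.3 − 9.5 + 3.2 − 3.6 + 7.7 + 3.6 + 1.3 − 1.6)/9 = 0.7333
Σ_{t=1}^{8}(x_t−x̄)(x_{t+1}−x̄) = -150.0144
γ_1 = -150.0144 / 9 = -16.668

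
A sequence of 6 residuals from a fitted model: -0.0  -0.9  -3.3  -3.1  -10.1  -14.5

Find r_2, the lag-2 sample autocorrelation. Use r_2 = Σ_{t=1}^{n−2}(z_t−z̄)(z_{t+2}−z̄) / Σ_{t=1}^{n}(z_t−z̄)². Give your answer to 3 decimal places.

-0.058

Mean z̄ = (-0.0 − 0.9 − 3.3 − 3.1 − 10.1 − 14.5)/6 = -5.3167
Deviations from mean: 5.3167, 4.4167, 2.0167, 2.2167, -4.7833, -9.1833
Numerator Σ_{t=1}^{4}(z_t−z̄)(z_{t+2}−z̄) = -9.4906
Denominator Σ(z_t−z̄)² = 163.9683
r_2 = -9.4906 / 163.9683 = -0.058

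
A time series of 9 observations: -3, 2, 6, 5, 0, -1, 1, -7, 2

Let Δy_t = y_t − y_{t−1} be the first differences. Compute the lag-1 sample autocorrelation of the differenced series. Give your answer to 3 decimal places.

-0.275

First differences Δy: 5, 4, -1, -5, -1, 2, -8, 9
Mean of differences = 0.6250
Numerator Σ(Δy_t−Δȳ)(Δy_{t+1}−Δȳ) = -58.7656
Denominator Σ(Δy_t−Δȳ)² = 213.8750
r_1(Δy) = -58.7656 / 213.8750 = -0.275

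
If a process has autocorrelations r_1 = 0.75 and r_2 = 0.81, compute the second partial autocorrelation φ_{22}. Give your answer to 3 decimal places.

φ_{22} = (r_2 − r_1²) / (1 − r_1²)
r_1² = (0.75)² = 0.5625
Numerator = 0.81 − 0.5625 = 0.2475; denominator = 1 − 0.5625 = 0.4375
φ_{22} = 0.2475 / 0.4375 = 0.566

0.566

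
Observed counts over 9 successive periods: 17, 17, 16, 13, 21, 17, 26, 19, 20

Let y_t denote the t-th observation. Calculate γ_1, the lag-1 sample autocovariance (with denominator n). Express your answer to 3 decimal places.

Mean ȳ = (17 + 17 + 16 + 13 + 21 + 17 + 26 + 19 + 20)/9 = 18.4444
Σ_{t=1}^{8}(y_t−ȳ)(y_{t+1}−ȳ) = -4.5309
γ_1 = -4.5309 / 9 = -0.503

-0.503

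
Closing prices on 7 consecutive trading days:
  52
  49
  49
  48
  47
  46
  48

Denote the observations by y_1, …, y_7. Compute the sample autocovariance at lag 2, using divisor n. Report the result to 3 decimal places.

Mean ȳ = (52 + 49 + 49 + 48 + 47 + 46 + 48)/7 = 48.4286
Σ_{t=1}^{5}(y_t−ȳ)(y_{t+2}−ȳ) = 2.6327
γ_2 = 2.6327 / 7 = 0.376

0.376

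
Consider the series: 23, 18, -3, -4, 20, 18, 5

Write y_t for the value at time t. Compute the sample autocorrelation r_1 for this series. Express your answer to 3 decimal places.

0.105

Mean ȳ = (23 + 18 − 3 − 4 + 20 + 18 + 5)/7 = 11.0000
Deviations from mean: 12.0000, 7.0000, -14.0000, -15.0000, 9.0000, 7.0000, -6.0000
Σ(y_t−ȳ)(y_{t+1}−ȳ) = (84.0000) + (-98.0000) + (210.0000) + (-135.0000) + (63.0000) + (-42.0000) = 82.0000
Denominator Σ(y_t−ȳ)² = 780.0000
r_1 = 82.0000 / 780.0000 = 0.105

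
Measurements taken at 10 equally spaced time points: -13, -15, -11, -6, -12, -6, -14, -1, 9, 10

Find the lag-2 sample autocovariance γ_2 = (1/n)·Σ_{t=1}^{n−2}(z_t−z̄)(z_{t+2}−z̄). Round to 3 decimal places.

Mean z̄ = (-13 − 15 − 11 − 6 − 12 − 6 − 14 − 1 + 9 + 10)/10 = -5.9000
Σ_{t=1}^{8}(z_t−z̄)(z_{t+2}−z̄) = 74.3800
γ_2 = 74.3800 / 10 = 7.438

7.438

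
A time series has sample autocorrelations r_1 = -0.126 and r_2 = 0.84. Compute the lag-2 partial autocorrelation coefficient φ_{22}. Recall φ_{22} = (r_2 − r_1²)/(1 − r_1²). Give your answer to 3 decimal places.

0.837

φ_{22} = (r_2 − r_1²) / (1 − r_1²)
r_1² = (-0.126)² = 0.015876
Numerator = 0.84 − 0.0159 = 0.8241; denominator = 1 − 0.0159 = 0.9841
φ_{22} = 0.8241 / 0.9841 = 0.837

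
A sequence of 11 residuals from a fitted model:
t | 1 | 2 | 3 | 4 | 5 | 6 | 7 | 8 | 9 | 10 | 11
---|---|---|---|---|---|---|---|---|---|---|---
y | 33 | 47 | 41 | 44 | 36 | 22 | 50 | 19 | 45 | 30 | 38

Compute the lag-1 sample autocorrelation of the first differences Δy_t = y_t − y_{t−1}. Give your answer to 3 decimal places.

-0.805

First differences Δy: 14, -6, 3, -8, -14, 28, -31, 26, -15, 8
Mean of differences = 0.5000
Numerator Σ(Δy_t−Δȳ)(Δy_{t+1}−Δȳ) = -2581.7500
Denominator Σ(Δy_t−Δȳ)² = 3208.5000
r_1(Δy) = -2581.7500 / 3208.5000 = -0.805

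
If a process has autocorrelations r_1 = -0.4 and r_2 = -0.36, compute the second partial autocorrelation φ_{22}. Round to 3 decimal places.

φ_{22} = (r_2 − r_1²) / (1 − r_1²)
r_1² = (-0.4)² = 0.16
Numerator = -0.36 − 0.1600 = -0.5200; denominator = 1 − 0.1600 = 0.8400
φ_{22} = -0.5200 / 0.8400 = -0.619

-0.619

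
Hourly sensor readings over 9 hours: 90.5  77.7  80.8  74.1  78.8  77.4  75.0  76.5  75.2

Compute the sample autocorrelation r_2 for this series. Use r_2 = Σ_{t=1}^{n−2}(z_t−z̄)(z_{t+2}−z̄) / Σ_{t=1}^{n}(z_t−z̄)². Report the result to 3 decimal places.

Mean z̄ = (90.5 + 77.7 + 80.8 + 74.1 + 78.8 + 77.4 + 75.0 + 76.5 + 75.2)/9 = 78.4444
Numerator Σ_{t=1}^{7}(z_t−z̄)(z_{t+2}−z̄) = 48.9883
Denominator Σ(z_t−z̄)² = 197.7022
r_2 = 48.9883 / 197.7022 = 0.248

0.248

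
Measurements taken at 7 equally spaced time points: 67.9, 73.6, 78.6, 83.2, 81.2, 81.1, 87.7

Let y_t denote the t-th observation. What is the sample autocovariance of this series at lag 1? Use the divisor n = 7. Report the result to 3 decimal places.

13.205

Mean ȳ = (67.9 + 73.6 + 78.6 + 83.2 + 81.2 + 81.1 + 87.7)/7 = 79.0429
Σ_{t=1}^{6}(y_t−ȳ)(y_{t+1}−ȳ) = 92.4324
γ_1 = 92.4324 / 7 = 13.205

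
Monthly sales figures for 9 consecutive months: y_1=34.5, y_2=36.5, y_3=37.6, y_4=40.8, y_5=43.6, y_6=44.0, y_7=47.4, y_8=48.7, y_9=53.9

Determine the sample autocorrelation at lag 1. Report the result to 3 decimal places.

Mean ȳ = (34.5 + 36.5 + 37.6 + 40.8 + 43.6 + 44.0 + 47.4 + 48.7 + 53.9)/9 = 43.0000
Numerator Σ_{t=1}^{8}(y_t−ȳ)(y_{t+1}−ȳ) = 193.1200
Denominator Σ(y_t−ȳ)² = 320.5200
r_1 = 193.1200 / 320.5200 = 0.603

0.603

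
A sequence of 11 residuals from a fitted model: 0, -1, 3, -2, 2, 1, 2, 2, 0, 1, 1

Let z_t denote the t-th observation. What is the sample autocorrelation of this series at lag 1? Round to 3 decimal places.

-0.518

Mean z̄ = (0 − 1 + 3 − 2 + 2 + 1 + 2 + 2 + 0 + 1 + 1)/11 = 0.8182
Numerator Σ_{t=1}^{10}(z_t−z̄)(z_{t+1}−z̄) = -11.2149
Denominator Σ(z_t−z̄)² = 21.6364
r_1 = -11.2149 / 21.6364 = -0.518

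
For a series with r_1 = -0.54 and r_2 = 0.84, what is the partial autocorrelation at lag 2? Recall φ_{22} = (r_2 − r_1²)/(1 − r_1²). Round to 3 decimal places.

0.774

φ_{22} = (r_2 − r_1²) / (1 − r_1²)
r_1² = (-0.54)² = 0.2916
Numerator = 0.84 − 0.2916 = 0.5484; denominator = 1 − 0.2916 = 0.7084
φ_{22} = 0.5484 / 0.7084 = 0.774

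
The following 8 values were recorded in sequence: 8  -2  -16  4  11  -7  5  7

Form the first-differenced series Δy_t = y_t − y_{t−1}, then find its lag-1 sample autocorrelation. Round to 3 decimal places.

-0.261

First differences Δy: -10, -14, 20, 7, -18, 12, 2
Mean of differences = -0.1429
Numerator Σ(Δy_t−Δȳ)(Δy_{t+1}−Δȳ) = -317.0204
Denominator Σ(Δy_t−Δȳ)² = 1216.8571
r_1(Δy) = -317.0204 / 1216.8571 = -0.261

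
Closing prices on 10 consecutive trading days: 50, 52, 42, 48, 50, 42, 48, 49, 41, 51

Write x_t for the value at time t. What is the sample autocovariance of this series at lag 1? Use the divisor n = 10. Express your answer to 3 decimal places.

-6.489

Mean x̄ = (50 + 52 + 42 + 48 + 50 + 42 + 48 + 49 + 41 + 51)/10 = 47.3000
Σ_{t=1}^{9}(x_t−x̄)(x_{t+1}−x̄) = -64.8900
γ_1 = -64.8900 / 10 = -6.489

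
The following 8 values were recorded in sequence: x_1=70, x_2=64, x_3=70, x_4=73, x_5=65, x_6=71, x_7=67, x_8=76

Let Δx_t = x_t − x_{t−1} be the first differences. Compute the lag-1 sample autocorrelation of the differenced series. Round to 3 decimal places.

First differences Δx: -6, 6, 3, -8, 6, -4, 9
Mean of differences = 0.8571
Numerator Σ(Δx_t−Δx̄)(Δx_{t+1}−Δx̄) = -153.3061
Denominator Σ(Δx_t−Δx̄)² = 272.8571
r_1(Δx) = -153.3061 / 272.8571 = -0.562

-0.562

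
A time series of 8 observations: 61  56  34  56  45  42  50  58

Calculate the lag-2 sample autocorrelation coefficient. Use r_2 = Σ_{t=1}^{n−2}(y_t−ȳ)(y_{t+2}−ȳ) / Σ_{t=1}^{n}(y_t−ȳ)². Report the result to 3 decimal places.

Mean ȳ = (61 + 56 + 34 + 56 + 45 + 42 + 50 + 58)/8 = 50.2500
Deviations from mean: 10.7500, 5.7500, -16.2500, 5.7500, -5.2500, -8.2500, -0.2500, 7.7500
Σ(y_t−ȳ)(y_{t+2}−ȳ) = (-174.6875) + (33.0625) + (85.3125) + (-47.4375) + (1.3125) + (-63.9375) = -166.3750
Denominator Σ(y_t−ȳ)² = 601.5000
r_2 = -166.3750 / 601.5000 = -0.277

-0.277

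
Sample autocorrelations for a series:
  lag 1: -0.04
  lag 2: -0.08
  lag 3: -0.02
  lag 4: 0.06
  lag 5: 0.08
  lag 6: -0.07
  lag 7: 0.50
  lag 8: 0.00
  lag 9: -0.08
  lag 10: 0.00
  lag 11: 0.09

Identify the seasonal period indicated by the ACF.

The largest autocorrelation is r_7 = 0.50; the remaining lags stay at or below 0.09.
The dominant spike at lag 7 indicates a seasonal period of 7.

7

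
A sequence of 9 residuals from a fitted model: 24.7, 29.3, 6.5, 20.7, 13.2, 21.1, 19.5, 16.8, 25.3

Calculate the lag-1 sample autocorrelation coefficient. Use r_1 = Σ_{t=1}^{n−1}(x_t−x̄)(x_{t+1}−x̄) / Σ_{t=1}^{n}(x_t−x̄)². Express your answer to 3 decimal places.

-0.329

Mean x̄ = (24.7 + 29.3 + 6.5 + 20.7 + 13.2 + 21.1 + 19.5 + 16.8 + 25.3)/9 = 19.6778
Numerator Σ_{t=1}^{8}(x_t−x̄)(x_{t+1}−x̄) = -123.7005
Denominator Σ(x_t−x̄)² = 376.4156
r_1 = -123.7005 / 376.4156 = -0.329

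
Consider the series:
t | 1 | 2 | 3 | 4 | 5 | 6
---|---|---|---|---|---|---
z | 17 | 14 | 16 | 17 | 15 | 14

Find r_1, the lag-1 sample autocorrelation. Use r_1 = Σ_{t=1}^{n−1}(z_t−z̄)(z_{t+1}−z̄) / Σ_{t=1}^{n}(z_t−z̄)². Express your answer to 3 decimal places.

-0.237

Mean z̄ = (17 + 14 + 16 + 17 + 15 + 14)/6 = 15.5000
Deviations from mean: 1.5000, -1.5000, 0.5000, 1.5000, -0.5000, -1.5000
Numerator Σ_{t=1}^{5}(z_t−z̄)(z_{t+1}−z̄) = -2.2500
Denominator Σ(z_t−z̄)² = 9.5000
r_1 = -2.2500 / 9.5000 = -0.237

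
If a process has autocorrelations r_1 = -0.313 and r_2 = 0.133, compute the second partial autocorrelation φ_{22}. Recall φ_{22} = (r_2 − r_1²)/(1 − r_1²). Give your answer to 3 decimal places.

φ_{22} = (r_2 − r_1²) / (1 − r_1²)
r_1² = (-0.313)² = 0.097969
Numerator = 0.133 − 0.0980 = 0.0350; denominator = 1 − 0.0980 = 0.9020
φ_{22} = 0.0350 / 0.9020 = 0.039

0.039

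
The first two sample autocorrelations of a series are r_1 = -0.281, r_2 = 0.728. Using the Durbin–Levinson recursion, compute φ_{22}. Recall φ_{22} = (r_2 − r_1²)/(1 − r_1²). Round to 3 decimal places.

φ_{22} = (r_2 − r_1²) / (1 − r_1²)
r_1² = (-0.281)² = 0.078961
Numerator = 0.728 − 0.0790 = 0.6490; denominator = 1 − 0.0790 = 0.9210
φ_{22} = 0.6490 / 0.9210 = 0.705

0.705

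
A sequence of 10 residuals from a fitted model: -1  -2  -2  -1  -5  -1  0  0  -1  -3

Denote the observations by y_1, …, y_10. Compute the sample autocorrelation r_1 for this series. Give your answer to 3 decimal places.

Mean ȳ = (-1 − 2 − 2 − 1 − 5 − 1 + 0 + 0 − 1 − 3)/10 = -1.6000
Numerator Σ_{t=1}^{9}(y_t−ȳ)(y_{t+1}−ȳ) = -0.7600
Denominator Σ(y_t−ȳ)² = 20.4000
r_1 = -0.7600 / 20.4000 = -0.037

-0.037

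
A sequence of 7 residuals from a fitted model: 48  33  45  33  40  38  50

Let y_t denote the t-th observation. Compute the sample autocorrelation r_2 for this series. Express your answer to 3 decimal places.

Mean ȳ = (48 + 33 + 45 + 33 + 40 + 38 + 50)/7 = 41.0000
Deviations from mean: 7.0000, -8.0000, 4.0000, -8.0000, -1.0000, -3.0000, 9.0000
Σ(y_t−ȳ)(y_{t+2}−ȳ) = (28.0000) + (64.0000) + (-4.0000) + (24.0000) + (-9.0000) = 103.0000
Denominator Σ(y_t−ȳ)² = 284.0000
r_2 = 103.0000 / 284.0000 = 0.363

0.363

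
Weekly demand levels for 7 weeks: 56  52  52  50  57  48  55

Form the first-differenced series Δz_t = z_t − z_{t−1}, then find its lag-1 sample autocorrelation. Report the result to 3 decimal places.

First differences Δz: -4, 0, -2, 7, -9, 7
Mean of differences = -0.1667
Numerator Σ(Δz_t−Δz̄)(Δz_{t+1}−Δz̄) = -140.6944
Denominator Σ(Δz_t−Δz̄)² = 198.8333
r_1(Δz) = -140.6944 / 198.8333 = -0.708

-0.708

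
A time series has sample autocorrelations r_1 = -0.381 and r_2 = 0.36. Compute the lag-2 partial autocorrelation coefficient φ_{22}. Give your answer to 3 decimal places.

φ_{22} = (r_2 − r_1²) / (1 − r_1²)
r_1² = (-0.381)² = 0.145161
Numerator = 0.36 − 0.1452 = 0.2148; denominator = 1 − 0.1452 = 0.8548
φ_{22} = 0.2148 / 0.8548 = 0.251

0.251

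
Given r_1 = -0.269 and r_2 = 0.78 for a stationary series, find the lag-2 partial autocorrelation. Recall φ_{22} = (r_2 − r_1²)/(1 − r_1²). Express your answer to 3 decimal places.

φ_{22} = (r_2 − r_1²) / (1 − r_1²)
r_1² = (-0.269)² = 0.072361
Numerator = 0.78 − 0.0724 = 0.7076; denominator = 1 − 0.0724 = 0.9276
φ_{22} = 0.7076 / 0.9276 = 0.763

0.763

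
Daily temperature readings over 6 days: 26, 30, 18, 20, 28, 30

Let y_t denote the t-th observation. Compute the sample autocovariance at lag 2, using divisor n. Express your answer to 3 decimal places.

-12.370

Mean ȳ = (26 + 30 + 18 + 20 + 28 + 30)/6 = 25.3333
Σ_{t=1}^{4}(y_t−ȳ)(y_{t+2}−ȳ) = -74.2222
γ_2 = -74.2222 / 6 = -12.370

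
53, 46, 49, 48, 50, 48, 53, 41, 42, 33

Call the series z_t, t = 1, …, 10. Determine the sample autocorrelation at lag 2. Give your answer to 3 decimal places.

Mean z̄ = (53 + 46 + 49 + 48 + 50 + 48 + 53 + 41 + 42 + 33)/10 = 46.3000
Numerator Σ_{t=1}^{8}(z_t−z̄)(z_{t+2}−z̄) = 87.9200
Denominator Σ(z_t−z̄)² = 340.1000
r_2 = 87.9200 / 340.1000 = 0.259

0.259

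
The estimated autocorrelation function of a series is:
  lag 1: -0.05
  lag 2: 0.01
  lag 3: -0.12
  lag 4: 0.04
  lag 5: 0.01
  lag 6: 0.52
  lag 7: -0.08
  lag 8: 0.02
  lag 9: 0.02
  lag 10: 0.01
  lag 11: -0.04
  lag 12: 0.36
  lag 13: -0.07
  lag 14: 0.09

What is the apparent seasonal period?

6

The largest autocorrelation is r_6 = 0.52, with a weaker echo at lag 12 (0.36); the remaining lags stay at or below 0.09.
The dominant spike at lag 6 indicates a seasonal period of 6.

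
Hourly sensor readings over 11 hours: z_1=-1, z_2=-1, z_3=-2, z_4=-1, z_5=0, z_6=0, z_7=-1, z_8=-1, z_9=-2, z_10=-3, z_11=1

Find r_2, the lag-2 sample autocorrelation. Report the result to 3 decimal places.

Mean z̄ = (-1 − 1 − 2 − 1 + 0 + 0 − 1 − 1 − 2 − 3 + 1)/11 = -1.0000
Numerator Σ_{t=1}^{9}(z_t−z̄)(z_{t+2}−z̄) = -3.0000
Denominator Σ(z_t−z̄)² = 12.0000
r_2 = -3.0000 / 12.0000 = -0.250

-0.250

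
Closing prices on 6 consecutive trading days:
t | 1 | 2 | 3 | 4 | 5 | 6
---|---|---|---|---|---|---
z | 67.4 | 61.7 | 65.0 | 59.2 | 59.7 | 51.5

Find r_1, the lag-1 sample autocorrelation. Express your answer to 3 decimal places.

0.099

Mean z̄ = (67.4 + 61.7 + 65.0 + 59.2 + 59.7 + 51.5)/6 = 60.7500
Deviations from mean: 6.6500, 0.9500, 4.2500, -1.5500, -1.0500, -9.2500
Σ(z_t−z̄)(z_{t+1}−z̄) = (6.3175) + (4.0375) + (-6.5875) + (1.6275) + (9.7125) = 15.1075
Denominator Σ(z_t−z̄)² = 152.2550
r_1 = 15.1075 / 152.2550 = 0.099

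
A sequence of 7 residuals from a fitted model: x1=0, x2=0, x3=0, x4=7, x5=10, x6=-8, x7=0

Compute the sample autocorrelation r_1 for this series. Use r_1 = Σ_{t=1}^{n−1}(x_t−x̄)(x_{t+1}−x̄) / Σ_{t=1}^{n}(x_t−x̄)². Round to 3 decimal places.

Mean x̄ = (0 + 0 + 0 + 7 + 10 − 8 + 0)/7 = 1.2857
Deviations from mean: -1.2857, -1.2857, -1.2857, 5.7143, 8.7143, -9.2857, -1.2857
Σ(x_t−x̄)(x_{t+1}−x̄) = (1.6531) + (1.6531) + (-7.3469) + (49.7959) + (-80.9184) + (11.9388) = -23.2245
Denominator Σ(x_t−x̄)² = 201.4286
r_1 = -23.2245 / 201.4286 = -0.115

-0.115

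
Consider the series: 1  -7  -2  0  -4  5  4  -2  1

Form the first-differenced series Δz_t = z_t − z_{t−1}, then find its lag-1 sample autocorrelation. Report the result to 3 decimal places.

First differences Δz: -8, 5, 2, -4, 9, -1, -6, 3
Mean of differences = 0.0000
Numerator Σ(Δz_t−Δz̄)(Δz_{t+1}−Δz̄) = -95.0000
Denominator Σ(Δz_t−Δz̄)² = 236.0000
r_1(Δz) = -95.0000 / 236.0000 = -0.403

-0.403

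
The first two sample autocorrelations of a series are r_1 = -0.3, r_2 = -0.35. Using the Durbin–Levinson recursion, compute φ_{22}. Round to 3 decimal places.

-0.484

φ_{22} = (r_2 − r_1²) / (1 − r_1²)
r_1² = (-0.3)² = 0.09
Numerator = -0.35 − 0.0900 = -0.4400; denominator = 1 − 0.0900 = 0.9100
φ_{22} = -0.4400 / 0.9100 = -0.484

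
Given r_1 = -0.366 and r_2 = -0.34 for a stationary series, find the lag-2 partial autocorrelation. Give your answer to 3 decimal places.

-0.547

φ_{22} = (r_2 − r_1²) / (1 − r_1²)
r_1² = (-0.366)² = 0.133956
Numerator = -0.34 − 0.1340 = -0.4740; denominator = 1 − 0.1340 = 0.8660
φ_{22} = -0.4740 / 0.8660 = -0.547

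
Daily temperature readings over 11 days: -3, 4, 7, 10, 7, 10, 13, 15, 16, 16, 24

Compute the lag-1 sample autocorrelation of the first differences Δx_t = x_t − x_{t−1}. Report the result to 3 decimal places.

First differences Δx: 7, 3, 3, -3, 3, 3, 2, 1, 0, 8
Mean of differences = 2.7000
Numerator Σ(Δx_t−Δx̄)(Δx_{t+1}−Δx̄) = -10.6900
Denominator Σ(Δx_t−Δx̄)² = 90.1000
r_1(Δx) = -10.6900 / 90.1000 = -0.119

-0.119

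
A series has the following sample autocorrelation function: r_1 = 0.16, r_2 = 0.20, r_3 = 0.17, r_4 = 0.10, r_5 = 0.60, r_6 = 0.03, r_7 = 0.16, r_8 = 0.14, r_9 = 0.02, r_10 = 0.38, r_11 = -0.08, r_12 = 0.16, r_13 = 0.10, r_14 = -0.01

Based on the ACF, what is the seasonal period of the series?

5

The largest autocorrelation is r_5 = 0.60, with a weaker echo at lag 10 (0.38); the remaining lags stay at or below 0.20.
The dominant spike at lag 5 indicates a seasonal period of 5.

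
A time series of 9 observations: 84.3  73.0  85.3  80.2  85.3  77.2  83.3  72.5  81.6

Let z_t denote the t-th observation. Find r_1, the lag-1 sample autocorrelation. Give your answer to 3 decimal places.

-0.624

Mean z̄ = (84.3 + 73.0 + 85.3 + 80.2 + 85.3 + 77.2 + 83.3 + 72.5 + 81.6)/9 = 80.3000
Numerator Σ_{t=1}^{8}(z_t−z̄)(z_{t+1}−z̄) = -125.0400
Denominator Σ(z_t−z̄)² = 200.4400
r_1 = -125.0400 / 200.4400 = -0.624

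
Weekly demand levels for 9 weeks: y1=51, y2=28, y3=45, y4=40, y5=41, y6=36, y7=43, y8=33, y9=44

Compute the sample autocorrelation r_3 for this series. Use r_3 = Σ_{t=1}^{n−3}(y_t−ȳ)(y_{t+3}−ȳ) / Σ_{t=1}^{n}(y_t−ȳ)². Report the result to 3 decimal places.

Mean ȳ = (51 + 28 + 45 + 40 + 41 + 36 + 43 + 33 + 44)/9 = 40.1111
Σ(y_t−ȳ)(y_{t+3}−ȳ) = (-1.2099) + (-10.7654) + (-20.0988) + (-0.3210) + (-6.3210) + (-15.9877) = -54.7037
Denominator Σ(y_t−ȳ)² = 380.8889
r_3 = -54.7037 / 380.8889 = -0.144

-0.144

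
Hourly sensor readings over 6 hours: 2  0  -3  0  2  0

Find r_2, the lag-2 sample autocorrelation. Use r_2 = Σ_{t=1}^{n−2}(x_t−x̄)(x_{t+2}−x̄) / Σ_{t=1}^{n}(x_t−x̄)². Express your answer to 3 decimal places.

Mean x̄ = (2 + 0 − 3 + 0 + 2 + 0)/6 = 0.1667
Numerator Σ_{t=1}^{4}(x_t−x̄)(x_{t+2}−x̄) = -11.5556
Denominator Σ(x_t−x̄)² = 16.8333
r_2 = -11.5556 / 16.8333 = -0.686

-0.686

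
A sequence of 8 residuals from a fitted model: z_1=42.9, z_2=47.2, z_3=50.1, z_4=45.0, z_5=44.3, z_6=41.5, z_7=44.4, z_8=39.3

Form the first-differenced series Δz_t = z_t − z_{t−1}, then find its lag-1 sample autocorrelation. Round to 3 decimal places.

First differences Δz: 4.3, 2.9, -5.1, -0.7, -2.8, 2.9, -5.1
Mean of differences = -0.5143
Numerator Σ(Δz_t−Δz̄)(Δz_{t+1}−Δz̄) = -21.4045
Denominator Σ(Δz_t−Δz̄)² = 93.8086
r_1(Δz) = -21.4045 / 93.8086 = -0.228

-0.228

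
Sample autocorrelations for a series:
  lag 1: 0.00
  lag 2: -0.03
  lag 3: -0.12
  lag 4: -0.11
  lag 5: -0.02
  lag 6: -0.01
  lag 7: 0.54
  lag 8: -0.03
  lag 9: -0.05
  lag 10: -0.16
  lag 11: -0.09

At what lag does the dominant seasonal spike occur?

The largest autocorrelation is r_7 = 0.54; the remaining lags stay at or below 0.00.
The dominant spike at lag 7 indicates a seasonal period of 7.

7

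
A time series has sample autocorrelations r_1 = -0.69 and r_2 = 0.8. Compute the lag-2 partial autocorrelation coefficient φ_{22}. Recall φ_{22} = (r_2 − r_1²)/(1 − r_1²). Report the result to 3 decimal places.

0.618

φ_{22} = (r_2 − r_1²) / (1 − r_1²)
r_1² = (-0.69)² = 0.4761
Numerator = 0.8 − 0.4761 = 0.3239; denominator = 1 − 0.4761 = 0.5239
φ_{22} = 0.3239 / 0.5239 = 0.618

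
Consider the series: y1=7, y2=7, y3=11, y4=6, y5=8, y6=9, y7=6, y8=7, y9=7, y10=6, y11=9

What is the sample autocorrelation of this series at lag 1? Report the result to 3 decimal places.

-0.383

Mean ȳ = (7 + 7 + 11 + 6 + 8 + 9 + 6 + 7 + 7 + 6 + 9)/11 = 7.5455
Numerator Σ_{t=1}^{10}(y_t−ȳ)(y_{t+1}−ȳ) = -9.4793
Denominator Σ(y_t−ȳ)² = 24.7273
r_1 = -9.4793 / 24.7273 = -0.383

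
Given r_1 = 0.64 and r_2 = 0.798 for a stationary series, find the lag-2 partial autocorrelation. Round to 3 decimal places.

φ_{22} = (r_2 − r_1²) / (1 − r_1²)
r_1² = (0.64)² = 0.4096
Numerator = 0.798 − 0.4096 = 0.3884; denominator = 1 − 0.4096 = 0.5904
φ_{22} = 0.3884 / 0.5904 = 0.658

0.658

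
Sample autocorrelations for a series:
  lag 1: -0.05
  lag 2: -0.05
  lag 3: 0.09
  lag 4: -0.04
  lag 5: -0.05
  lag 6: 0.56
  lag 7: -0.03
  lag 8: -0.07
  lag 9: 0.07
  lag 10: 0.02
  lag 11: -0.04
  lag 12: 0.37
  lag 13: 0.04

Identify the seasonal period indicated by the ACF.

The largest autocorrelation is r_6 = 0.56, with a weaker echo at lag 12 (0.37); the remaining lags stay at or below 0.09.
The dominant spike at lag 6 indicates a seasonal period of 6.

6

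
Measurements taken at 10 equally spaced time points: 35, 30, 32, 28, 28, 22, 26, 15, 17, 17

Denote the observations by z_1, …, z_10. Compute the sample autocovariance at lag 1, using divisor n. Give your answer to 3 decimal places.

23.700

Mean z̄ = (35 + 30 + 32 + 28 + 28 + 22 + 26 + 15 + 17 + 17)/10 = 25.0000
Σ_{t=1}^{9}(z_t−z̄)(z_{t+1}−z̄) = 237.0000
γ_1 = 237.0000 / 10 = 23.700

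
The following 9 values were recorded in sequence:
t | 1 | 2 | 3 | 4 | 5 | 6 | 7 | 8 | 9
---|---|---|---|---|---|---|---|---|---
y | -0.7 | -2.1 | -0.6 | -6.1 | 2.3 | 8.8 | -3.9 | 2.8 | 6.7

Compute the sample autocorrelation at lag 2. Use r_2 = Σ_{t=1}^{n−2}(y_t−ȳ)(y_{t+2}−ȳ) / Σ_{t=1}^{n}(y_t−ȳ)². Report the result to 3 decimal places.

Mean ȳ = (-0.7 − 2.1 − 0.6 − 6.1 + 2.3 + 8.8 − 3.9 + 2.8 + 6.7)/9 = 0.8000
Σ(y_t−ȳ)(y_{t+2}−ȳ) = (2.1000) + (20.0100) + (-2.1000) + (-55.2000) + (-7.0500) + (16.0000) + (-27.7300) = -53.9700
Denominator Σ(y_t−ȳ)² = 187.3800
r_2 = -53.9700 / 187.3800 = -0.288

-0.288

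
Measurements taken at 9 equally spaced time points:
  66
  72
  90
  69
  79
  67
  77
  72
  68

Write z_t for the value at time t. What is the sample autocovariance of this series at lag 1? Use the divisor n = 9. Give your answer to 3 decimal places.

Mean z̄ = (66 + 72 + 90 + 69 + 79 + 67 + 77 + 72 + 68)/9 = 73.3333
Σ_{t=1}^{8}(z_t−z̄)(z_{t+1}−z̄) = -166.1111
γ_1 = -166.1111 / 9 = -18.457

-18.457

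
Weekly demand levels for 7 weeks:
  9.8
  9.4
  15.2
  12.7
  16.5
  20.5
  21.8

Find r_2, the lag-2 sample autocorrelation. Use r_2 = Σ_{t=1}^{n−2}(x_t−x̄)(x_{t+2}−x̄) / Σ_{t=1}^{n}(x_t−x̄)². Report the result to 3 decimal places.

0.068

Mean x̄ = (9.8 + 9.4 + 15.2 + 12.7 + 16.5 + 20.5 + 21.8)/7 = 15.1286
Deviations from mean: -5.3286, -5.7286, 0.0714, -2.4286, 1.3714, 5.3714, 6.6714
Σ(x_t−x̄)(x_{t+2}−x̄) = (-0.3806) + (13.9122) + (0.0980) + (-13.0449) + (9.1494) = 9.7341
Denominator Σ(x_t−x̄)² = 142.3543
r_2 = 9.7341 / 142.3543 = 0.068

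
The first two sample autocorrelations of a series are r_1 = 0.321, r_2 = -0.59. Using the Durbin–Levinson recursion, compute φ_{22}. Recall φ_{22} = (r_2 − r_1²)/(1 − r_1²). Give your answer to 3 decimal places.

φ_{22} = (r_2 − r_1²) / (1 − r_1²)
r_1² = (0.321)² = 0.103041
Numerator = -0.59 − 0.1030 = -0.6930; denominator = 1 − 0.1030 = 0.8970
φ_{22} = -0.6930 / 0.8970 = -0.773

-0.773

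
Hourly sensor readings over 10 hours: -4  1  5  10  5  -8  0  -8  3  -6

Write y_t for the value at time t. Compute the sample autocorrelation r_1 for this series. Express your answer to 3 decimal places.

0.061

Mean ȳ = (-4 + 1 + 5 + 10 + 5 − 8 + 0 − 8 + 3 − 6)/10 = -0.2000
Numerator Σ_{t=1}^{9}(y_t−ȳ)(y_{t+1}−ȳ) = 20.5600
Denominator Σ(y_t−ȳ)² = 339.6000
r_1 = 20.5600 / 339.6000 = 0.061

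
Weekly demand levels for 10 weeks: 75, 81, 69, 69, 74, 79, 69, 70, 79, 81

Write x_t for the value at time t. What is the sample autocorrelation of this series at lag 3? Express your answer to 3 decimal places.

Mean x̄ = (75 + 81 + 69 + 69 + 74 + 79 + 69 + 70 + 79 + 81)/10 = 74.6000
Σ(x_t−x̄)(x_{t+3}−x̄) = (-2.2400) + (-3.8400) + (-24.6400) + (31.3600) + (2.7600) + (19.3600) + (-35.8400) = -13.0800
Denominator Σ(x_t−x̄)² = 236.4000
r_3 = -13.0800 / 236.4000 = -0.055

-0.055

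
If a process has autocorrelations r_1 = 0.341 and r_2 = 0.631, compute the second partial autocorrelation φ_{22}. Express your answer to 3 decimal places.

φ_{22} = (r_2 − r_1²) / (1 − r_1²)
r_1² = (0.341)² = 0.116281
Numerator = 0.631 − 0.1163 = 0.5147; denominator = 1 − 0.1163 = 0.8837
φ_{22} = 0.5147 / 0.8837 = 0.582

0.582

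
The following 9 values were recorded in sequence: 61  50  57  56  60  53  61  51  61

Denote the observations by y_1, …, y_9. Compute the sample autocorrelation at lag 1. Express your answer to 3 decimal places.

Mean ȳ = (61 + 50 + 57 + 56 + 60 + 53 + 61 + 51 + 61)/9 = 56.6667
Numerator Σ_{t=1}^{8}(y_t−ȳ)(y_{t+1}−ȳ) = -110.7778
Denominator Σ(y_t−ȳ)² = 158.0000
r_1 = -110.7778 / 158.0000 = -0.701

-0.701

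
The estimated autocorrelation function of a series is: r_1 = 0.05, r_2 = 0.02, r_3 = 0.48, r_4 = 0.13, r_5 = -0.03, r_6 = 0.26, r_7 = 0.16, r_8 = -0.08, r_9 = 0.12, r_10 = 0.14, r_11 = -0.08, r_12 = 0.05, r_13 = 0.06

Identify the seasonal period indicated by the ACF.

3

The largest autocorrelation is r_3 = 0.48, with a weaker echo at lag 6 (0.26); the remaining lags stay at or below 0.16.
The dominant spike at lag 3 indicates a seasonal period of 3.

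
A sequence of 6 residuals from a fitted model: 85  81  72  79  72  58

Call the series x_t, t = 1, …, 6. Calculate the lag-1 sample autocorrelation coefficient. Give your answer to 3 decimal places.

Mean x̄ = (85 + 81 + 72 + 79 + 72 + 58)/6 = 74.5000
Numerator Σ_{t=1}^{5}(x_t−x̄)(x_{t+1}−x̄) = 70.7500
Denominator Σ(x_t−x̄)² = 457.5000
r_1 = 70.7500 / 457.5000 = 0.155

0.155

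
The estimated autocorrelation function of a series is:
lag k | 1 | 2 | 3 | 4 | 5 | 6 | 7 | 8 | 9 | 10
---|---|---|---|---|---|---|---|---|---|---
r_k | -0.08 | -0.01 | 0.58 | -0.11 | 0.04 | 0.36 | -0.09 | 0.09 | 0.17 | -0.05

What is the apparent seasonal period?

3

The largest autocorrelation is r_3 = 0.58, with weaker echoes at lags 6 (0.36) and 9 (0.17); the remaining lags stay at or below 0.09.
The dominant spike at lag 3 indicates a seasonal period of 3.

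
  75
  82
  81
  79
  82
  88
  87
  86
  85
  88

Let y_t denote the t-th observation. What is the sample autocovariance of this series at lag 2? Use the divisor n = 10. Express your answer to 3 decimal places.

Mean ȳ = (75 + 82 + 81 + 79 + 82 + 88 + 87 + 86 + 85 + 88)/10 = 83.3000
Σ_{t=1}^{8}(y_t−ȳ)(y_{t+2}−ȳ) = 34.3200
γ_2 = 34.3200 / 10 = 3.432

3.432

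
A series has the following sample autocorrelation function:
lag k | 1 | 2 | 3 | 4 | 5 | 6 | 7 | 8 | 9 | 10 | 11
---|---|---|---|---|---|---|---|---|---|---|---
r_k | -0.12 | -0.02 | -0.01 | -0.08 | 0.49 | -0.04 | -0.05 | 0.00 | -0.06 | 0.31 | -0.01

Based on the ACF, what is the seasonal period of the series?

The largest autocorrelation is r_5 = 0.49, with a weaker echo at lag 10 (0.31); the remaining lags stay at or below 0.00.
The dominant spike at lag 5 indicates a seasonal period of 5.

5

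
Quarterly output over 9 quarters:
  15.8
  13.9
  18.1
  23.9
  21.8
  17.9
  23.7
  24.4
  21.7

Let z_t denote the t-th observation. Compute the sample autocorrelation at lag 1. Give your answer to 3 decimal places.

0.414

Mean z̄ = (15.8 + 13.9 + 18.1 + 23.9 + 21.8 + 17.9 + 23.7 + 24.4 + 21.7)/9 = 20.1333
Numerator Σ_{t=1}^{8}(z_t−z̄)(z_{t+1}−z̄) = 48.5189
Denominator Σ(z_t−z̄)² = 117.1000
r_1 = 48.5189 / 117.1000 = 0.414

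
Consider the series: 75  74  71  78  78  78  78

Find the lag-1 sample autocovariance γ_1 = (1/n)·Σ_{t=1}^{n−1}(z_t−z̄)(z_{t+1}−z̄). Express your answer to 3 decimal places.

Mean z̄ = (75 + 74 + 71 + 78 + 78 + 78 + 78)/7 = 76.0000
Σ_{t=1}^{6}(z_t−z̄)(z_{t+1}−z̄) = 14.0000
γ_1 = 14.0000 / 7 = 2.000

2.000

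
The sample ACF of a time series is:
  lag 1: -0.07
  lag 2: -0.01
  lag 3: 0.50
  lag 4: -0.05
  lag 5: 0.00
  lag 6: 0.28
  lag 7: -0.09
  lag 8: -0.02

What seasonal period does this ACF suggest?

The largest autocorrelation is r_3 = 0.50, with a weaker echo at lag 6 (0.28); the remaining lags stay at or below 0.00.
The dominant spike at lag 3 indicates a seasonal period of 3.

3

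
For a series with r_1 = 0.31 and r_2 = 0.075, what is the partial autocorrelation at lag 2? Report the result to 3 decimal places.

-0.023

φ_{22} = (r_2 − r_1²) / (1 − r_1²)
r_1² = (0.31)² = 0.0961
Numerator = 0.075 − 0.0961 = -0.0211; denominator = 1 − 0.0961 = 0.9039
φ_{22} = -0.0211 / 0.9039 = -0.023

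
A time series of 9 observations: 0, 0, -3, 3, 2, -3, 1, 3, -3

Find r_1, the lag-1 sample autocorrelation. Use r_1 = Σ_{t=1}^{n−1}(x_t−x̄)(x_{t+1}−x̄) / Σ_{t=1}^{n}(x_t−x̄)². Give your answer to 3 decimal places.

-0.360

Mean x̄ = (0 + 0 − 3 + 3 + 2 − 3 + 1 + 3 − 3)/9 = 0.0000
Numerator Σ_{t=1}^{8}(x_t−x̄)(x_{t+1}−x̄) = -18.0000
Denominator Σ(x_t−x̄)² = 50.0000
r_1 = -18.0000 / 50.0000 = -0.360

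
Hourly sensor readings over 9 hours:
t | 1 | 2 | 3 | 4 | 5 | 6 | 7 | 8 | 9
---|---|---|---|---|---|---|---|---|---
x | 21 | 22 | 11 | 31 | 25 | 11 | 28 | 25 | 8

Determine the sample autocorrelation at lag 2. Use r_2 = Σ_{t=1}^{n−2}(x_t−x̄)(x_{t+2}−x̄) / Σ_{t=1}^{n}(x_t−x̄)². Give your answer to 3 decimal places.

Mean x̄ = (21 + 22 + 11 + 31 + 25 + 11 + 28 + 25 + 8)/9 = 20.2222
Σ(x_t−x̄)(x_{t+2}−x̄) = (-7.1728) + (19.1605) + (-44.0617) + (-99.3951) + (37.1605) + (-44.0617) + (-95.0617) = -233.4321
Denominator Σ(x_t−x̄)² = 545.5556
r_2 = -233.4321 / 545.5556 = -0.428

-0.428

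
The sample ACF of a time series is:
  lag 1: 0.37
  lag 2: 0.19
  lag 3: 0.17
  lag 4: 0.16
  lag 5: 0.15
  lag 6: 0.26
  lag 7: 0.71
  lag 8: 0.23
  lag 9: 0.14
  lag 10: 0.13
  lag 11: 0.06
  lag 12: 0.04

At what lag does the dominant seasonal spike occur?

The largest autocorrelation is r_7 = 0.71; the remaining lags stay at or below 0.37. The elevated value at lag 1 (0.37), dropping to 0.19 at lag 2, reflects decaying short-term dependence rather than seasonality.
The dominant spike at lag 7 indicates a seasonal period of 7.

7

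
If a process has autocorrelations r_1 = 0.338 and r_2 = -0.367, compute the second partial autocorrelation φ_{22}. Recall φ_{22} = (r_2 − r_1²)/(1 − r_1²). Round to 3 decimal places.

φ_{22} = (r_2 − r_1²) / (1 − r_1²)
r_1² = (0.338)² = 0.114244
Numerator = -0.367 − 0.1142 = -0.4812; denominator = 1 − 0.1142 = 0.8858
φ_{22} = -0.4812 / 0.8858 = -0.543

-0.543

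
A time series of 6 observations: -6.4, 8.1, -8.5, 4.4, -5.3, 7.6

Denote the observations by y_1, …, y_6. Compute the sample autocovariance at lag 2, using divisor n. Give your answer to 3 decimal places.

Mean ȳ = (-6.4 + 8.1 − 8.5 + 4.4 − 5.3 + 7.6)/6 = -0.0167
Σ_{t=1}^{4}(y_t−ȳ)(y_{t+2}−ȳ) = 168.4611
γ_2 = 168.4611 / 6 = 28.077

28.077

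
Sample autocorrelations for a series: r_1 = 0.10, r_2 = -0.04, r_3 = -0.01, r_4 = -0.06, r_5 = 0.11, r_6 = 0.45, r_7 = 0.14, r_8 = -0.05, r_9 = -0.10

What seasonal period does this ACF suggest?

The largest autocorrelation is r_6 = 0.45; the remaining lags stay at or below 0.14.
The dominant spike at lag 6 indicates a seasonal period of 6.

6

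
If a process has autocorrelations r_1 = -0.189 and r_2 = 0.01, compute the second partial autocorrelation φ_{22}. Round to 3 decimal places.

φ_{22} = (r_2 − r_1²) / (1 − r_1²)
r_1² = (-0.189)² = 0.035721
Numerator = 0.01 − 0.0357 = -0.0257; denominator = 1 − 0.0357 = 0.9643
φ_{22} = -0.0257 / 0.9643 = -0.027

-0.027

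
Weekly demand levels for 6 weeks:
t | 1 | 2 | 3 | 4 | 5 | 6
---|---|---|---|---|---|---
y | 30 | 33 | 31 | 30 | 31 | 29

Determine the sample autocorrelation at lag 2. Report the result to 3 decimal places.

Mean ȳ = (30 + 33 + 31 + 30 + 31 + 29)/6 = 30.6667
Numerator Σ_{t=1}^{4}(y_t−ȳ)(y_{t+2}−ȳ) = -0.5556
Denominator Σ(y_t−ȳ)² = 9.3333
r_2 = -0.5556 / 9.3333 = -0.060

-0.060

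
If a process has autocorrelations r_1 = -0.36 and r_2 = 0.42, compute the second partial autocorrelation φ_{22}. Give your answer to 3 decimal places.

0.334

φ_{22} = (r_2 − r_1²) / (1 − r_1²)
r_1² = (-0.36)² = 0.1296
Numerator = 0.42 − 0.1296 = 0.2904; denominator = 1 − 0.1296 = 0.8704
φ_{22} = 0.2904 / 0.8704 = 0.334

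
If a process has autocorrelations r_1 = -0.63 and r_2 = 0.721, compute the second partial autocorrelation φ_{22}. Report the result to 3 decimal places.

0.537

φ_{22} = (r_2 − r_1²) / (1 − r_1²)
r_1² = (-0.63)² = 0.3969
Numerator = 0.721 − 0.3969 = 0.3241; denominator = 1 − 0.3969 = 0.6031
φ_{22} = 0.3241 / 0.6031 = 0.537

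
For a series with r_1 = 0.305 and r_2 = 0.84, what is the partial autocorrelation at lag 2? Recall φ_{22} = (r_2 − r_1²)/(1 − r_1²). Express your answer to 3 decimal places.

φ_{22} = (r_2 − r_1²) / (1 − r_1²)
r_1² = (0.305)² = 0.093025
Numerator = 0.84 − 0.0930 = 0.7470; denominator = 1 − 0.0930 = 0.9070
φ_{22} = 0.7470 / 0.9070 = 0.824

0.824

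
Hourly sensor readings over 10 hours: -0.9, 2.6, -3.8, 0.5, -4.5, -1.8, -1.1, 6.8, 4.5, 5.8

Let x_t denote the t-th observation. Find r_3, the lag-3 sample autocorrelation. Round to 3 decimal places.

-0.337

Mean x̄ = (-0.9 + 2.6 − 3.8 + 0.5 − 4.5 − 1.8 − 1.1 + 6.8 + 4.5 + 5.8)/10 = 0.8100
Σ(x_t−x̄)(x_{t+3}−x̄) = (0.5301) + (-9.5049) + (12.0321) + (0.5921) + (-31.8069) + (-9.6309) + (-9.5309) = -47.3193
Denominator Σ(x_t−x̄)² = 140.5290
r_3 = -47.3193 / 140.5290 = -0.337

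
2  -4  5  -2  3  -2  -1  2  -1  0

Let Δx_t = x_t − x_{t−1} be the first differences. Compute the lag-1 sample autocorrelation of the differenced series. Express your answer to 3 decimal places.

-0.808

First differences Δx: -6, 9, -7, 5, -5, 1, 3, -3, 1
Mean of differences = -0.2222
Numerator Σ(Δx_t−Δx̄)(Δx_{t+1}−Δx̄) = -190.3827
Denominator Σ(Δx_t−Δx̄)² = 235.5556
r_1(Δx) = -190.3827 / 235.5556 = -0.808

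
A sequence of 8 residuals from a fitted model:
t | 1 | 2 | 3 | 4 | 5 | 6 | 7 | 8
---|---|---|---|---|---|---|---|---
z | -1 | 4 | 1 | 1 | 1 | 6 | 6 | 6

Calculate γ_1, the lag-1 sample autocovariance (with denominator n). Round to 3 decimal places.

Mean z̄ = (-1 + 4 + 1 + 1 + 1 + 6 + 6 + 6)/8 = 3.0000
Σ_{t=1}^{7}(z_t−z̄)(z_{t+1}−z̄) = 14.0000
γ_1 = 14.0000 / 8 = 1.750

1.750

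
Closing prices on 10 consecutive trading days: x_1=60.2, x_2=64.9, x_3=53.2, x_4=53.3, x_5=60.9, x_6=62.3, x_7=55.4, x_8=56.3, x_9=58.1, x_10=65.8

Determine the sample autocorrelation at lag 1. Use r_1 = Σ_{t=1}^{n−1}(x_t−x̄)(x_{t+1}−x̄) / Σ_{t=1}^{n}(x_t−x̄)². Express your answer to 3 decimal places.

Mean x̄ = (60.2 + 64.9 + 53.2 + 53.3 + 60.9 + 62.3 + 55.4 + 56.3 + 58.1 + 65.8)/10 = 59.0400
Numerator Σ_{t=1}^{9}(x_t−x̄)(x_{t+1}−x̄) = -4.1876
Denominator Σ(x_t−x̄)² = 184.1640
r_1 = -4.1876 / 184.1640 = -0.023

-0.023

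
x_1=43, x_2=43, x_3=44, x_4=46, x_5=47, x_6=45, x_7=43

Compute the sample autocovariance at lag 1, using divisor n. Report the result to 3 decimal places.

0.953

Mean x̄ = (43 + 43 + 44 + 46 + 47 + 45 + 43)/7 = 44.4286
Deviations: -1.4286, -1.4286, -0.4286, 1.5714, 2.5714, 0.5714, -1.4286
Σ_{t=1}^{6}(x_t−x̄)(x_{t+1}−x̄) = 6.6735
γ_1 = 6.6735 / 7 = 0.953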